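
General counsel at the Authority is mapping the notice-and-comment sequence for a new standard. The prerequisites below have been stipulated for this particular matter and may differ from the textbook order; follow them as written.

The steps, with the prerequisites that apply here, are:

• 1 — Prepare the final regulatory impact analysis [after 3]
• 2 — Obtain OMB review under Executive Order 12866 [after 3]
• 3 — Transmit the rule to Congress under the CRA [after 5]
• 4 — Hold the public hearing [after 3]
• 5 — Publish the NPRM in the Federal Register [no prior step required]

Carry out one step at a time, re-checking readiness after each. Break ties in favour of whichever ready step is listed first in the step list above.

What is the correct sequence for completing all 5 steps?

5, 3, 1, 2, 4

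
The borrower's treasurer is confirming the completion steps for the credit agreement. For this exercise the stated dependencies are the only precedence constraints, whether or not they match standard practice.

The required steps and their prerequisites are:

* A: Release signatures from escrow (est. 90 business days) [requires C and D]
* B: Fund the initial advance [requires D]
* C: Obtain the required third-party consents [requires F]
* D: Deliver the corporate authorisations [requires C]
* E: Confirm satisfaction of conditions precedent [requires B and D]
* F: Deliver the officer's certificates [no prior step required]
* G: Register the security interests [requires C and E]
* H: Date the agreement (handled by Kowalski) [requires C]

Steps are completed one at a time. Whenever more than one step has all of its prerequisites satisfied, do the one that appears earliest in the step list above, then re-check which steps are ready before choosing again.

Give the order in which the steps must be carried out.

F has no prerequisites → F first.
C needed F, now all done → C.
Ready: D and H. D is listed earlier → D.
A, B and H are all available; A is listed earlier → A.
Now B and H have their prerequisites met. B is listed earlier, so B next.
Ready: E and H. E is listed earlier → E.
G and H are both available; G is listed earlier → G.
That leaves H as the only ready step → H.

F → C → D → A → B → E → G → H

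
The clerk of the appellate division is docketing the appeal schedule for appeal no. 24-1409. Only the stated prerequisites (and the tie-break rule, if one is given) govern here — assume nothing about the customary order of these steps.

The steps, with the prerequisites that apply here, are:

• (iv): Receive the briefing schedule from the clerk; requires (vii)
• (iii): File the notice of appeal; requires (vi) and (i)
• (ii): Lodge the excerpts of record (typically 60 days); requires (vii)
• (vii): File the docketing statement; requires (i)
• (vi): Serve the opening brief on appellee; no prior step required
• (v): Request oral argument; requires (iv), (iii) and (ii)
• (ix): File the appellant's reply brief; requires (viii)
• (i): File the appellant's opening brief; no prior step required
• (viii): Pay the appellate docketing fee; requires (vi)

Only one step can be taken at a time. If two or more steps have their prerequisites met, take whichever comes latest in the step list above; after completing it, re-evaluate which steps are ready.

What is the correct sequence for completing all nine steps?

(i) and (vi) have no prerequisites; (i) is listed later, so (i) is first.
(vii) now also ready, so the ready set is {(vi), (vii)}; (vi) is listed later → (vi).
Ready: (viii), (vii) and (iii). (viii) is listed later → (viii).
(ix) now also ready, so the ready set is {(ix), (vii), (iii)}; (ix) is listed later → (ix).
(vii) and (iii) are both available; (vii) is listed later → (vii).
Ready: (ii), (iii) and (iv). (ii) is listed later → (ii).
Ready: (iii) and (iv). (iii) is listed later → (iii).
(iv) needed (vii), now all done → (iv).
(v) needed (ii), (iii) and (iv), now all done → (v).

(i), (vi), (viii), (ix), (vii), (ii), (iii), (iv), (v)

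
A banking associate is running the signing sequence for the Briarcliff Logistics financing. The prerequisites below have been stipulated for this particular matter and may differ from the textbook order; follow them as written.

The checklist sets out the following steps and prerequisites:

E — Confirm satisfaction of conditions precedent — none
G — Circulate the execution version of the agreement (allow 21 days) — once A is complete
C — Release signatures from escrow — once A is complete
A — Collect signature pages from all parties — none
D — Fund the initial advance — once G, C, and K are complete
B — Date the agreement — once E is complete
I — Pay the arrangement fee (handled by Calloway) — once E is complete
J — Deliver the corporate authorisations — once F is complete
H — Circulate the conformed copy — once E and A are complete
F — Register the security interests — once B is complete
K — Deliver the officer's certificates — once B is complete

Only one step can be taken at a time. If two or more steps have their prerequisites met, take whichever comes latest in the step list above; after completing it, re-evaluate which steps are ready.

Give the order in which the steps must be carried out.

A C G E H I B K F J D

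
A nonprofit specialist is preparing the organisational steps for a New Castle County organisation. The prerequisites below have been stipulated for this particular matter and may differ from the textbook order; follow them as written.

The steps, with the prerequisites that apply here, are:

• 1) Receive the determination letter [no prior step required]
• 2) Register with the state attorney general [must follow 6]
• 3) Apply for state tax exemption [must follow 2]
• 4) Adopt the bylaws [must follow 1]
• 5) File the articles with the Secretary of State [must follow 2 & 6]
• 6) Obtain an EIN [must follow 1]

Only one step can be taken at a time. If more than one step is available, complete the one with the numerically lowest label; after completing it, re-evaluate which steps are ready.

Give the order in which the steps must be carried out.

1 has no prerequisites → 1 first.
Ready: 4 and 6. 4 has the earlier label → 4.
6 needed 1, now all done → 6.
That leaves 2 as the only ready step → 2.
Now 3 and 5 have their prerequisites met. 3 has the earlier label, so 3 next.
Next only 5 has its prerequisites met → 5.

1 4 6 2 3 5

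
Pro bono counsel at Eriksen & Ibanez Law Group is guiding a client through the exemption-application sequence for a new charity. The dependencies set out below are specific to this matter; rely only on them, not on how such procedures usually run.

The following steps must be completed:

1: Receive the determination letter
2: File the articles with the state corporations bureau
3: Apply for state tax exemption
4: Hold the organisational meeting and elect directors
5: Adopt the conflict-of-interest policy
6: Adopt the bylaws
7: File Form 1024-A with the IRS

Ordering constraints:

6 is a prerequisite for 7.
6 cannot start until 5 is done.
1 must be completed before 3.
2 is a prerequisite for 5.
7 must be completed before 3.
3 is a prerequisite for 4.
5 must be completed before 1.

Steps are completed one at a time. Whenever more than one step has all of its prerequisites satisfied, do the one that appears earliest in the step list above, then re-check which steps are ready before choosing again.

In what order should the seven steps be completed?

2 is the only step with nothing outstanding, so it goes first.
Next only 5 has its prerequisites met → 5.
Ready: 1 and 6. 1 is listed earlier → 1.
6 is the only step now ready → 6.
That leaves 7 as the only ready step → 7.
3 needed 1 and 7, now all done → 3.
Next only 4 has its prerequisites met → 4.

2, 5, 1, 6, 7, 3, 4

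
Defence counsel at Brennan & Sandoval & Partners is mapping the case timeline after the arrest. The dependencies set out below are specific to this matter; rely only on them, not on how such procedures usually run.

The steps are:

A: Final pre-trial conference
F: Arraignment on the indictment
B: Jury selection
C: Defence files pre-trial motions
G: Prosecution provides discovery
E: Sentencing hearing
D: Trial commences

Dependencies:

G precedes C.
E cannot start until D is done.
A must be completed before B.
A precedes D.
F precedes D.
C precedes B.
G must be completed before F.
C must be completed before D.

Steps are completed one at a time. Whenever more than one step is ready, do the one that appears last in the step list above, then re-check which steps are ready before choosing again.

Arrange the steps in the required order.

Nothing is required for G and A. G is listed later → G first.
Now C, F and A have their prerequisites met. C is listed later, so C next.
Now F and A have their prerequisites met. F is listed later, so F next.
That leaves A as the only ready step → A.
D and B are both available; D is listed later → D.
E now also ready, so the ready set is {E, B}; E is listed later → E.
B is the only step now ready → B.

G, C, F, A, D, E, B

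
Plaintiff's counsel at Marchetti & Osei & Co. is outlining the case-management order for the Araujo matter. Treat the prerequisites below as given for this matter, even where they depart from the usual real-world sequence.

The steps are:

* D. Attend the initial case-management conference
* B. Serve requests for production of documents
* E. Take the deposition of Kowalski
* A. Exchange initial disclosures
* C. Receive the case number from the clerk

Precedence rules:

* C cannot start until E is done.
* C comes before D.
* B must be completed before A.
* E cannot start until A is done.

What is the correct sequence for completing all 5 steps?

B A E C D

B has no prerequisites → B first.
A needed B, now all done → A.
Next only E has its prerequisites met → E.
That leaves C as the only ready step → C.
D is the only step now ready → D.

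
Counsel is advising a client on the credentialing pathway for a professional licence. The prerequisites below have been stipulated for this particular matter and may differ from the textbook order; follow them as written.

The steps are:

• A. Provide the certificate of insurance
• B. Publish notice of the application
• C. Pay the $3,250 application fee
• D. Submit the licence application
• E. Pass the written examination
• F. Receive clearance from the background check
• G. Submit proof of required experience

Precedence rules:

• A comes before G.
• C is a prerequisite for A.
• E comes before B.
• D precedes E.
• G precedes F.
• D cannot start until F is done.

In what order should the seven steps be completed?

C → A → G → F → D → E → B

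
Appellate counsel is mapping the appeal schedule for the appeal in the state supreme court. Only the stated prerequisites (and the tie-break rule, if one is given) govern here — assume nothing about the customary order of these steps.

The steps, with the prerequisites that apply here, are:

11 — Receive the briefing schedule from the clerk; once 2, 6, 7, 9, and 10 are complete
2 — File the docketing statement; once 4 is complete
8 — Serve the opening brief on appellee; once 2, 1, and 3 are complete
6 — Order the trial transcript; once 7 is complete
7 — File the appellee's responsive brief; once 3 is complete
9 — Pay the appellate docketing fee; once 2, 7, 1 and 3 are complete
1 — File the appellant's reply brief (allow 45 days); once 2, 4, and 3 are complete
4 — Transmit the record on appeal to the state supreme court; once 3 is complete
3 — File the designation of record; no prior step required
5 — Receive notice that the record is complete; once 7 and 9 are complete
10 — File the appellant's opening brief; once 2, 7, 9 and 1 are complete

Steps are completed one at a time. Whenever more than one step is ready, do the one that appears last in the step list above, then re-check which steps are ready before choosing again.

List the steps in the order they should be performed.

3 4 7 6 2 1 9 10 5 8 11

3 is the only step with nothing outstanding, so it goes first.
4 and 7 are both available; 4 is listed later → 4.
Ready: 7 and 2. 7 is listed later → 7.
Now 6 and 2 have their prerequisites met. 6 is listed later, so 6 next.
That leaves 2 as the only ready step → 2.
Next only 1 has its prerequisites met → 1.
9 and 8 are both available; 9 is listed later → 9.
Ready: 10, 5 and 8. 10 is listed later → 10.
11 now also ready, so the ready set is {5, 8, 11}; 5 is listed later → 5.
Now 8 and 11 have their prerequisites met. 8 is listed later, so 8 next.
11 needed 10, 9, 7, 6 and 2, now all done → 11.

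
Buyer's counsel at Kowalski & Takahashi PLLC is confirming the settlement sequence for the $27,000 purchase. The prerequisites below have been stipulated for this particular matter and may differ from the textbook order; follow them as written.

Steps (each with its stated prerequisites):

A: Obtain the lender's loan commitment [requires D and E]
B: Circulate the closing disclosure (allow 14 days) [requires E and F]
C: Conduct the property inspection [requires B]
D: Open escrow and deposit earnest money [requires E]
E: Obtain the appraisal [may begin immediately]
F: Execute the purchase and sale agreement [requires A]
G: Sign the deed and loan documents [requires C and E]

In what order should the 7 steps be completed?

E → D → A → F → B → C → G

E has no prerequisites → E first.
That leaves D as the only ready step → D.
That leaves A as the only ready step → A.
That leaves F as the only ready step → F.
B needed E and F, now all done → B.
C is the only step now ready → C.
Next only G has its prerequisites met → G.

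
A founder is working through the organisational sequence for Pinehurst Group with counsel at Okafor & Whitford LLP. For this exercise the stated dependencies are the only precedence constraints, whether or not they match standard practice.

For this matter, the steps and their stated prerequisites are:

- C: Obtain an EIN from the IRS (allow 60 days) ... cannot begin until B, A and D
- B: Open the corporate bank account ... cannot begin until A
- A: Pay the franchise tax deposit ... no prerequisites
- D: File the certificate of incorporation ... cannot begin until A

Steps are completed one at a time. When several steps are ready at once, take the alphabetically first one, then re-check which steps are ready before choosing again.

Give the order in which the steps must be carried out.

A has no prerequisites → A first.
Ready: B and D. B has the earlier label → B.
D needed A, now all done → D.
C is the only step now ready → C.

A, B, D, C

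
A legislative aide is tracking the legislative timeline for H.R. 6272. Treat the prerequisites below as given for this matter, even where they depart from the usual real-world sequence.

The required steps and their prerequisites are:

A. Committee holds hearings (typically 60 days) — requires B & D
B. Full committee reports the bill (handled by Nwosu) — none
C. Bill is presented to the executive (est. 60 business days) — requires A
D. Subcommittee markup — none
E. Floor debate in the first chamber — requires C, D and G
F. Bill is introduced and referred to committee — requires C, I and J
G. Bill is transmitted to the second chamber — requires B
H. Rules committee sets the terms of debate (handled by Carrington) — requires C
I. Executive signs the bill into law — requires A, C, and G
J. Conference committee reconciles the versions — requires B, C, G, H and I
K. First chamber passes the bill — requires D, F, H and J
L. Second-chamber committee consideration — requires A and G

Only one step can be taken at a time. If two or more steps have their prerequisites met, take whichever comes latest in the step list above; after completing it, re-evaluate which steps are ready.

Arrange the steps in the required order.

D and B have no prerequisites; D is listed later, so D is first.
Next only B has its prerequisites met → B.
Now G and A have their prerequisites met. G is listed later, so G next.
That leaves A as the only ready step → A.
Ready: L and C. L is listed later → L.
C needed A, now all done → C.
Ready: I, H and E. I is listed later → I.
H and E are both available; H is listed later → H.
Now J and E have their prerequisites met. J is listed later, so J next.
Now F and E have their prerequisites met. F is listed later, so F next.
K now also ready, so the ready set is {K, E}; K is listed later → K.
Next only E has its prerequisites met → E.

D, B, G, A, L, C, I, H, J, F, K, E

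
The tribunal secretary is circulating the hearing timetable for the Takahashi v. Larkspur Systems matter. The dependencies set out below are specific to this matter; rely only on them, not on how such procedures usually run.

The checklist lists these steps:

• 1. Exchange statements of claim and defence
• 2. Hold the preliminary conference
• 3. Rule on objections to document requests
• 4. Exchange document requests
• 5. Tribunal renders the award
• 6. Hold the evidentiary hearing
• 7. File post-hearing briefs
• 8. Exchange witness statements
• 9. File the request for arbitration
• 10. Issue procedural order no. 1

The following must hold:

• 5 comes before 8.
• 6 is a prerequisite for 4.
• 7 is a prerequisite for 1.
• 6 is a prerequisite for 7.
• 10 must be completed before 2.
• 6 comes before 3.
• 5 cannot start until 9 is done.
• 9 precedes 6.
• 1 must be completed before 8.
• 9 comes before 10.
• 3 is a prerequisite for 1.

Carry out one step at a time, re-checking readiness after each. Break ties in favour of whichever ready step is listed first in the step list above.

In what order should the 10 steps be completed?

9 → 5 → 6 → 3 → 4 → 7 → 1 → 8 → 10 → 2

Only 9 has no prerequisites, so it is first.
Ready: 5, 6 and 10. 5 is listed earlier → 5.
6 and 10 are both available; 6 is listed earlier → 6.
Ready: 3, 4, 7 and 10. 3 is listed earlier → 3.
Now 4, 7 and 10 have their prerequisites met. 4 is listed earlier, so 4 next.
7 and 10 are both available; 7 is listed earlier → 7.
Now 1 and 10 have their prerequisites met. 1 is listed earlier, so 1 next.
Now 8 and 10 have their prerequisites met. 8 is listed earlier, so 8 next.
10 needed 9, now all done → 10.
Next only 2 has its prerequisites met → 2.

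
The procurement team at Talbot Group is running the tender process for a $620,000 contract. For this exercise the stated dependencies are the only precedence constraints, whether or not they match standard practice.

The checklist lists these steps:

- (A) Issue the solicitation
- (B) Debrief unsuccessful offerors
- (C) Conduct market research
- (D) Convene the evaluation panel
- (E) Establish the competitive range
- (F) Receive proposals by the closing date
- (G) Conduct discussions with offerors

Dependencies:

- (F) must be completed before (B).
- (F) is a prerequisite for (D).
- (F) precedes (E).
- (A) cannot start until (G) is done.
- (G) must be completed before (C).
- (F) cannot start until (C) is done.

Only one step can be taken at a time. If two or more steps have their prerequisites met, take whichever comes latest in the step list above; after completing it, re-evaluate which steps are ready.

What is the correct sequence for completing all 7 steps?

(G) has no prerequisites → (G) first.
Ready: (C) and (A). (C) is listed later → (C).
(F) and (A) are both available; (F) is listed later → (F).
Now (E), (D), (B) and (A) have their prerequisites met. (E) is listed later, so (E) next.
(D), (B) and (A) are all available; (D) is listed later → (D).
Ready: (B) and (A). (B) is listed later → (B).
That leaves (A) as the only ready step → (A).

(G) (C) (F) (E) (D) (B) (A)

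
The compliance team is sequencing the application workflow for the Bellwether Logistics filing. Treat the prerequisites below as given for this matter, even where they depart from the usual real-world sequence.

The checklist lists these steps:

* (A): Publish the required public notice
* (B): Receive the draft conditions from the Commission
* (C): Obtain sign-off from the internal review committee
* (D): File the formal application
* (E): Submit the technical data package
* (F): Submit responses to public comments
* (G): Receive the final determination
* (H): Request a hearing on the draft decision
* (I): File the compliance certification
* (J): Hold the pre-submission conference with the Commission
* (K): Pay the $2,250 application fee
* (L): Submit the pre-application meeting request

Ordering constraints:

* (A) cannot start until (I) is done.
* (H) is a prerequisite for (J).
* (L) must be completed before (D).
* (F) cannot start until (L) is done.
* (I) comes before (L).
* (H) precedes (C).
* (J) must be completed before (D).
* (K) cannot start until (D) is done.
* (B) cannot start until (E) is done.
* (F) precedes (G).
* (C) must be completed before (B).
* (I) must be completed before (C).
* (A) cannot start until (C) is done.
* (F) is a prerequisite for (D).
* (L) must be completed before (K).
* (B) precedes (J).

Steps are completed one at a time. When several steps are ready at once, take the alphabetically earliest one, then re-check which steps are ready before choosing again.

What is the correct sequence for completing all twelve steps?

(E), (H), (I), (C), (A), (B), (J), (L), (F), (D), (G), (K)

(E), (H) and (I) have no prerequisites; (E) has the earlier label, so (E) is first.
Ready: (H) and (I). (H) has the earlier label → (H).
Next only (I) has its prerequisites met → (I).
(C) and (L) are both available; (C) has the earlier label → (C).
Ready: (A), (B) and (L). (A) has the earlier label → (A).
(B) and (L) are both available; (B) has the earlier label → (B).
Now (J) and (L) have their prerequisites met. (J) has the earlier label, so (J) next.
(L) is the only step now ready → (L).
(F) needed (L), now all done → (F).
(D) and (G) are both available; (D) has the earlier label → (D).
(K) now also ready, so the ready set is {(G), (K)}; (G) has the earlier label → (G).
(K) needed (D) and (L), now all done → (K).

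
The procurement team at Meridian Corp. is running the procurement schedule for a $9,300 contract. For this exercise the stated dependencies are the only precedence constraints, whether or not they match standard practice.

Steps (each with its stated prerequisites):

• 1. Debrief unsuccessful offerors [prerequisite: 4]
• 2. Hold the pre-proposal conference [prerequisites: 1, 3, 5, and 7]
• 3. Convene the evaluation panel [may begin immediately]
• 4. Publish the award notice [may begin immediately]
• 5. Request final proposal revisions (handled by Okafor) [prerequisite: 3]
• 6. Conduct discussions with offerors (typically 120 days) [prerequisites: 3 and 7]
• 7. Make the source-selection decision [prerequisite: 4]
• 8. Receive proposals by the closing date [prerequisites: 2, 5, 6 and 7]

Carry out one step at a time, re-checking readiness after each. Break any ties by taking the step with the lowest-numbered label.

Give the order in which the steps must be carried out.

3, 4, 1, 5, 7, 2, 6, 8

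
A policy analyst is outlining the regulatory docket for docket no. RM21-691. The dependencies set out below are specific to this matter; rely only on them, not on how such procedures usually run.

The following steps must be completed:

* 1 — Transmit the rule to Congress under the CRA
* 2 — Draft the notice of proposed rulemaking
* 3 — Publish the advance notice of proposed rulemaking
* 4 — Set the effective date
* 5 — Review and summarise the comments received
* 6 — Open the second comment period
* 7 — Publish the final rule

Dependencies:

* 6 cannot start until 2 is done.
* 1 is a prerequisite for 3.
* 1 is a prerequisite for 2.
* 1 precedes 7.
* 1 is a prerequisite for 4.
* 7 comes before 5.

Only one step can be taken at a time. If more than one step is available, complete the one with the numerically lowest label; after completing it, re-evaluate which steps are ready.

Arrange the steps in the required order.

1 2 3 4 6 7 5

1 has no prerequisites → 1 first.
2, 3, 4 and 7 are all available; 2 has the earlier label → 2.
6 now also ready, so the ready set is {3, 4, 6, 7}; 3 has the earlier label → 3.
Now 4, 6 and 7 have their prerequisites met. 4 has the earlier label, so 4 next.
Now 6 and 7 have their prerequisites met. 6 has the earlier label, so 6 next.
That leaves 7 as the only ready step → 7.
5 needed 7, now all done → 5.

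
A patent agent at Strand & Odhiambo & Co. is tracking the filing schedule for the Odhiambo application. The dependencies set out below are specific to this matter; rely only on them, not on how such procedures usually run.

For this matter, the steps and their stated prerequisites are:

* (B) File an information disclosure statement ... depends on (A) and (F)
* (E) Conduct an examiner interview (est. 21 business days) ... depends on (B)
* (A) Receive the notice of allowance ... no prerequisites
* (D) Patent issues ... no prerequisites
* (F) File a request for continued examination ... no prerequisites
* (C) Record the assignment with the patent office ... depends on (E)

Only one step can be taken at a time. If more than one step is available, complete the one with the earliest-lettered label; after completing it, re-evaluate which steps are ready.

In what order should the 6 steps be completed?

Nothing is required for (A), (D) and (F). (A) has the earlier label → (A) first.
(D) and (F) are both available; (D) has the earlier label → (D).
(F) is the only step now ready → (F).
Next only (B) has its prerequisites met → (B).
(E) needed (B), now all done → (E).
(C) is the only step now ready → (C).

(A) (D) (F) (B) (E) (C)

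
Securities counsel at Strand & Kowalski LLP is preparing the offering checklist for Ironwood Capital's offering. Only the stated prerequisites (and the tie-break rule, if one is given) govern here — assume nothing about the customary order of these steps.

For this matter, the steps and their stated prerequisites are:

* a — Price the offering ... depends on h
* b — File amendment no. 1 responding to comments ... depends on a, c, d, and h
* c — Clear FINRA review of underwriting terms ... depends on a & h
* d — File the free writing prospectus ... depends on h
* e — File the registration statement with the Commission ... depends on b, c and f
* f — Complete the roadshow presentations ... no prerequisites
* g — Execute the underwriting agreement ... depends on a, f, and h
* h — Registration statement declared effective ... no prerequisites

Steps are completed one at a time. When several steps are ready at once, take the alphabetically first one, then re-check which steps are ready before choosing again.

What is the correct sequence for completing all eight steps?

f → h → a → c → d → b → e → g

f and h have no prerequisites; f has the earlier label, so f is first.
Next only h has its prerequisites met → h.
Now a and d have their prerequisites met. a has the earlier label, so a next.
c and g now also ready, so the ready set is {c, d, g}; c has the earlier label → c.
d and g are both available; d has the earlier label → d.
b and g are both available; b has the earlier label → b.
Now e and g have their prerequisites met. e has the earlier label, so e next.
Next only g has its prerequisites met → g.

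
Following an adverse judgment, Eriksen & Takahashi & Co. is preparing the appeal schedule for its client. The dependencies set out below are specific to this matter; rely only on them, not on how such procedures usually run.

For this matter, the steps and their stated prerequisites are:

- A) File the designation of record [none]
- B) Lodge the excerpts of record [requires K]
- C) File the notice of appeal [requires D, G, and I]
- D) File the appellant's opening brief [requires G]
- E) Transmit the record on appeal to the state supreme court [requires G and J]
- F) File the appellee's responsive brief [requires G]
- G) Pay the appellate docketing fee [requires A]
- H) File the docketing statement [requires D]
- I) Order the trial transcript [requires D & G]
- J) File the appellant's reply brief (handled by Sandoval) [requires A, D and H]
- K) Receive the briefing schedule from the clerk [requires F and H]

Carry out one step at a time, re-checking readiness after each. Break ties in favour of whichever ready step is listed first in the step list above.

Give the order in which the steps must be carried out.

A, G, D, F, H, I, C, J, E, K, B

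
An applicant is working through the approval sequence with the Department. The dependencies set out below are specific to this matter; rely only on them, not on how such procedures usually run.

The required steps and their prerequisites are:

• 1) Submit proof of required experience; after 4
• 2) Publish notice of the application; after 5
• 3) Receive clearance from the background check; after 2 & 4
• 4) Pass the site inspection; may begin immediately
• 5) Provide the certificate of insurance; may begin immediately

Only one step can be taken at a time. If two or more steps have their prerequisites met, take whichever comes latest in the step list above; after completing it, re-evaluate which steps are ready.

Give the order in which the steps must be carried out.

5 and 4 have no prerequisites; 5 is listed later, so 5 is first.
Now 4 and 2 have their prerequisites met. 4 is listed later, so 4 next.
Ready: 2 and 1. 2 is listed later → 2.
Ready: 3 and 1. 3 is listed later → 3.
1 is the only step now ready → 1.

5, 4, 2, 3, 1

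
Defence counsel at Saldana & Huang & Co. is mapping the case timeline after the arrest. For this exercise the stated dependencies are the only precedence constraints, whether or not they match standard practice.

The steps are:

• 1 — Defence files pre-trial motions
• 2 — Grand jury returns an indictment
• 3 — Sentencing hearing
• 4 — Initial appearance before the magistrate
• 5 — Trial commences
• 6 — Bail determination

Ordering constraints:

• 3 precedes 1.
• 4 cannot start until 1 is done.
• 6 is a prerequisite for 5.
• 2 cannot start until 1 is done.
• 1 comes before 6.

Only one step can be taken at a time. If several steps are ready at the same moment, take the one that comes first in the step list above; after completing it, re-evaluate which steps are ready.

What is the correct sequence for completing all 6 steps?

3 has no prerequisites → 3 first.
1 needed 3, now all done → 1.
Now 2, 4 and 6 have their prerequisites met. 2 is listed earlier, so 2 next.
Now 4 and 6 have their prerequisites met. 4 is listed earlier, so 4 next.
Next only 6 has its prerequisites met → 6.
Next only 5 has its prerequisites met → 5.

3, 1, 2, 4, 6, 5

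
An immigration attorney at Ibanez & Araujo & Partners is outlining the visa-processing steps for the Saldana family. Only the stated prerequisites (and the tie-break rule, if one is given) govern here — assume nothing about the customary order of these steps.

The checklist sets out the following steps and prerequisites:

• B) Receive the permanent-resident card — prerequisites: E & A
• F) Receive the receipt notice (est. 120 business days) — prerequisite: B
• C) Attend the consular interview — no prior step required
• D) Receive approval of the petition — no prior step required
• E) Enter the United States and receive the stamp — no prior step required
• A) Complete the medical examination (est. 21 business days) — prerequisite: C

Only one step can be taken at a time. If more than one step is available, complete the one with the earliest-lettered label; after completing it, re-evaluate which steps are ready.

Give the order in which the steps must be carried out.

C → A → D → E → B → F

C, D and E have no prerequisites; C has the earlier label, so C is first.
Ready: A, D and E. A has the earlier label → A.
Now D and E have their prerequisites met. D has the earlier label, so D next.
Next only E has its prerequisites met → E.
That leaves B as the only ready step → B.
F needed B, now all done → F.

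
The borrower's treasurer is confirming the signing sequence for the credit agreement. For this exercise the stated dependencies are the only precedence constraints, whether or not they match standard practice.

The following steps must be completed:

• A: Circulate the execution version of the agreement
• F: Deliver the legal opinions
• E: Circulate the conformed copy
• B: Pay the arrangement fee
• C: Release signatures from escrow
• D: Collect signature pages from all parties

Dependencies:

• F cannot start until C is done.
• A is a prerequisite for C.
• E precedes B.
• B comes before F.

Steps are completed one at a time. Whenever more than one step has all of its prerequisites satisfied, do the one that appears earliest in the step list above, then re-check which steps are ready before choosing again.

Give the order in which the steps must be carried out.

A, E and D have no prerequisites; A is listed earlier, so A is first.
C now also ready, so the ready set is {E, C, D}; E is listed earlier → E.
Ready: B, C and D. B is listed earlier → B.
Ready: C and D. C is listed earlier → C.
F now also ready, so the ready set is {F, D}; F is listed earlier → F.
D is the only step now ready → D.

A, E, B, C, F, D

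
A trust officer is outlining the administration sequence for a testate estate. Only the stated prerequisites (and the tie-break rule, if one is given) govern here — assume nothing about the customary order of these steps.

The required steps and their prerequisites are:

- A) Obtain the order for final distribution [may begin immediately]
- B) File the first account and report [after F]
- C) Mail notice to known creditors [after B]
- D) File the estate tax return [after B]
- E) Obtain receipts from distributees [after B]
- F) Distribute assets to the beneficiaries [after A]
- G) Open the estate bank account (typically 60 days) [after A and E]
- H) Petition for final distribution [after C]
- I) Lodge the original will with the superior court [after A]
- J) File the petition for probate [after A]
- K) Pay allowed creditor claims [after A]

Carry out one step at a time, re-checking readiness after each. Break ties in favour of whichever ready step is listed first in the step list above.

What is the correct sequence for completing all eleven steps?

A, F, B, C, D, E, G, H, I, J, K

Only A has no prerequisites, so it is first.
Ready: F, I, J and K. F is listed earlier → F.
Now B, I, J and K have their prerequisites met. B is listed earlier, so B next.
Now C, D, E, I, J and K have their prerequisites met. C is listed earlier, so C next.
H now also ready, so the ready set is {D, E, H, I, J, K}; D is listed earlier → D.
Now E, H, I, J and K have their prerequisites met. E is listed earlier, so E next.
G now also ready, so the ready set is {G, H, I, J, K}; G is listed earlier → G.
Now H, I, J and K have their prerequisites met. H is listed earlier, so H next.
Ready: I, J and K. I is listed earlier → I.
Ready: J and K. J is listed earlier → J.
That leaves K as the only ready step → K.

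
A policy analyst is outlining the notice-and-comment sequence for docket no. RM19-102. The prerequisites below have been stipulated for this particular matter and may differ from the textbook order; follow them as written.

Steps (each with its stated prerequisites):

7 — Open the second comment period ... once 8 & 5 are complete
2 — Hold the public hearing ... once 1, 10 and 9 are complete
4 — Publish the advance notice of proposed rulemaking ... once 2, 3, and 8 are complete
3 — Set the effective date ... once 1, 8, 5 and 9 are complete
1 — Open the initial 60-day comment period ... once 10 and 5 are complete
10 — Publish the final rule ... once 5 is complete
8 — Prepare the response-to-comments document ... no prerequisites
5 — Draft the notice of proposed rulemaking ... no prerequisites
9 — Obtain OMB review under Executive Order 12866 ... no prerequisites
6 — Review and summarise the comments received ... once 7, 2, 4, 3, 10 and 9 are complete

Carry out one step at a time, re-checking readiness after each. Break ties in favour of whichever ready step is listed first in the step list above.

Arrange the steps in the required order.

8, 5, 7, 10, 1, 9, 2, 3, 4, 6

8, 5 and 9 have no prerequisites; 8 is listed earlier, so 8 is first.
Now 5 and 9 have their prerequisites met. 5 is listed earlier, so 5 next.
7, 10 and 9 are all available; 7 is listed earlier → 7.
10 and 9 are both available; 10 is listed earlier → 10.
1 and 9 are both available; 1 is listed earlier → 1.
Next only 9 has its prerequisites met → 9.
Now 2 and 3 have their prerequisites met. 2 is listed earlier, so 2 next.
3 needed 1, 8, 5 and 9, now all done → 3.
Next only 4 has its prerequisites met → 4.
6 needed 7, 2, 4, 3, 10 and 9, now all done → 6.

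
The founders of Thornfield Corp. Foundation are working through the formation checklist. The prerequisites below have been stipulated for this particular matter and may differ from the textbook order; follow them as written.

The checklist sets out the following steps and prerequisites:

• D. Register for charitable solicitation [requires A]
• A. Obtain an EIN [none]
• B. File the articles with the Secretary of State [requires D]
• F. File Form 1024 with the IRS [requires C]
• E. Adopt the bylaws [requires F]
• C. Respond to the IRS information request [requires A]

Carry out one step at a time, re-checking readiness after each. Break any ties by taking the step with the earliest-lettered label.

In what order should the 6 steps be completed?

A, C, D, B, F, E

A has no prerequisites → A first.
C and D are both available; C has the earlier label → C.
Ready: D and F. D has the earlier label → D.
Now B and F have their prerequisites met. B has the earlier label, so B next.
That leaves F as the only ready step → F.
That leaves E as the only ready step → E.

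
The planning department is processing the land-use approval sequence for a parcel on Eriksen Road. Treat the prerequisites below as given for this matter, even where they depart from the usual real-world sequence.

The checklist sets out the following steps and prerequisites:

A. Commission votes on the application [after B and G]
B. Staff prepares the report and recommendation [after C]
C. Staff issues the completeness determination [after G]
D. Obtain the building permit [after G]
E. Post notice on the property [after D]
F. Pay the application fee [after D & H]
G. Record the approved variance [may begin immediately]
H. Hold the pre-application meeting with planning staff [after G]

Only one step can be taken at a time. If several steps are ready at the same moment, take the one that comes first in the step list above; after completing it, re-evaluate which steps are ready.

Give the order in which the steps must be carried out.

G has no prerequisites → G first.
Now C, D and H have their prerequisites met. C is listed earlier, so C next.
Ready: B, D and H. B is listed earlier → B.
A now also ready, so the ready set is {A, D, H}; A is listed earlier → A.
D and H are both available; D is listed earlier → D.
Ready: E and H. E is listed earlier → E.
Next only H has its prerequisites met → H.
Next only F has its prerequisites met → F.

G → C → B → A → D → E → H → F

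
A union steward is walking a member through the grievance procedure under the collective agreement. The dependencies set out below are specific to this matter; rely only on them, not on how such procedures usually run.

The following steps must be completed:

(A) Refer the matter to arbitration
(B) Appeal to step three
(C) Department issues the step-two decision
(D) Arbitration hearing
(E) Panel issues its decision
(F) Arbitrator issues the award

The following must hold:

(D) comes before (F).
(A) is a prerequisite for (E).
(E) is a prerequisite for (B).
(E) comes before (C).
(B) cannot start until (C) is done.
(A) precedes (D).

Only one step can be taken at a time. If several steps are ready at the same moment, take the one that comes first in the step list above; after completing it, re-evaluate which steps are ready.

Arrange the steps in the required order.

(A) → (D) → (E) → (C) → (B) → (F)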